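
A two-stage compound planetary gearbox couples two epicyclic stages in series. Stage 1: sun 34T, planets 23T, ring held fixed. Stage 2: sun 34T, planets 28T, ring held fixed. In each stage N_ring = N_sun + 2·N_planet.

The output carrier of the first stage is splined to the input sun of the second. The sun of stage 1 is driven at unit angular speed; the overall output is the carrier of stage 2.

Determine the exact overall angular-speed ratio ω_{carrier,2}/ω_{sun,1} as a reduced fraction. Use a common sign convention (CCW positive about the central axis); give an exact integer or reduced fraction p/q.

Stage 1: N_ring = 34 + 2·23 = 80
Stage 1: 34(ω_s−ω_c) = −80(ω_r−ω_c),  ω_r=0, ω_s=1
Stage 1: 34(1−ω_c) = −80(0−ω_c)  ⇒  114ω_c = 34  ⇒  ω_c = 17/57
  ⇒ ω_c¹/ω_s¹ = 17/57
Stage 2: N_ring = 34 + 2·28 = 90
Stage 2: 34(ω_s−ω_c) = −90(ω_r−ω_c),  ω_r=0, ω_s=1
Stage 2: 34(1−ω_c) = −90(0−ω_c)  ⇒  124ω_c = 34  ⇒  ω_c = 17/62
  ⇒ ω_c²/ω_s² = 17/62
Coupling ω_s² = ω_c¹ ⇒ overall = 17/57 × 17/62 = 289/3534

289/3534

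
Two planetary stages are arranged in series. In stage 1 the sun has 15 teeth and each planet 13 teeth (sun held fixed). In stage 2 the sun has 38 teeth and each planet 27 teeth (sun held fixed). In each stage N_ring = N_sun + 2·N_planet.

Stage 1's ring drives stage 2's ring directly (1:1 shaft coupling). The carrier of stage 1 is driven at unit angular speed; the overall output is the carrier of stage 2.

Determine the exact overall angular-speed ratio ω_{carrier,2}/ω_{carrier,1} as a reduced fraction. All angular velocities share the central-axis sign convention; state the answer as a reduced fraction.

Stage 1: N_ring = 15 + 2·13 = 41
Stage 1: 15(ω_s−ω_c) = −41(ω_r−ω_c),  ω_s=0, ω_c=1
Stage 1: ω_r = 1 − (15/41)(0−1) = 56/41
  ⇒ ω_r¹/ω_c¹ = 56/41
Stage 2: N_ring = 38 + 2·27 = 92
Stage 2: 38(ω_s−ω_c) = −92(ω_r−ω_c),  ω_s=0, ω_r=1
Stage 2: 38(0−ω_c) = −92(1−ω_c)  ⇒  130ω_c = 92  ⇒  ω_c = 46/65
  ⇒ ω_c²/ω_r² = 46/65
Coupling ω_r² = ω_r¹ ⇒ overall = 56/41 × 46/65 = 2576/2665

2576/2665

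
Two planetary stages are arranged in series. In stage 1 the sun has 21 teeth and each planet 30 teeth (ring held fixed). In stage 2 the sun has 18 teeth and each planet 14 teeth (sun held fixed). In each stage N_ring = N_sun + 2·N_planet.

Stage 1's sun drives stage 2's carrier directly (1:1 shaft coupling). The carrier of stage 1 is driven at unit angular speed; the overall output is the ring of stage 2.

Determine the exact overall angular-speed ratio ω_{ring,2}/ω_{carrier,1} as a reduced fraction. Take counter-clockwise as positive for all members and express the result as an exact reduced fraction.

Stage 1: N_ring = 21 + 2·30 = 81
Stage 1: 21(ω_s−ω_c) = −81(ω_r−ω_c),  ω_r=0, ω_c=1
Stage 1: ω_s = 1 − (81/21)(0−1) = 34/7
  ⇒ ω_s¹/ω_c¹ = 34/7
Stage 2: N_ring = 18 + 2·14 = 46
Stage 2: 18(ω_s−ω_c) = −46(ω_r−ω_c),  ω_s=0, ω_c=1
Stage 2: ω_r = 1 − (18/46)(0−1) = 32/23
  ⇒ ω_r²/ω_c² = 32/23
Coupling ω_c² = ω_s¹ ⇒ overall = 34/7 × 32/23 = 1088/161

1088/161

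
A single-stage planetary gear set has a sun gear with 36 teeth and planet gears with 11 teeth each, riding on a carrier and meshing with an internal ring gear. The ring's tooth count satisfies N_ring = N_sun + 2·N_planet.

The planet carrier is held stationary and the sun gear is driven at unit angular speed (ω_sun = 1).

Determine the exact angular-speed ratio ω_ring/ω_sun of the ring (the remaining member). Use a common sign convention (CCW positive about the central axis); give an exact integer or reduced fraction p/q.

-18/29

N_ring = 36 + 2·11 = 58
36(ω_s−ω_c) = −58(ω_r−ω_c),  ω_c=0, ω_s=1
ω_r = 0 − (36/58)(1−0) = -18/29
ω_r/ω_s = -18/29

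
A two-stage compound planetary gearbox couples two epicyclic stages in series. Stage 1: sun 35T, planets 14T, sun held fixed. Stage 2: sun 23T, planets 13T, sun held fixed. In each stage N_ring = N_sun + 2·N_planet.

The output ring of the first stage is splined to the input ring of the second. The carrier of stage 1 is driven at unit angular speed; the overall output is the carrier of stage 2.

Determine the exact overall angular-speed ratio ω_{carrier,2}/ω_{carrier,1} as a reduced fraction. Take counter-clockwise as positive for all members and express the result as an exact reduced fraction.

343/324

Stage 1: N_ring = 35 + 2·14 = 63
Stage 1: 35(ω_s−ω_c) = −63(ω_r−ω_c),  ω_s=0, ω_c=1
Stage 1: ω_r = 1 − (35/63)(0−1) = 14/9
  ⇒ ω_r¹/ω_c¹ = 14/9
Stage 2: N_ring = 23 + 2·13 = 49
Stage 2: 23(ω_s−ω_c) = −49(ω_r−ω_c),  ω_s=0, ω_r=1
Stage 2: 23(0−ω_c) = −49(1−ω_c)  ⇒  72ω_c = 49  ⇒  ω_c = 49/72
  ⇒ ω_c²/ω_r² = 49/72
Coupling ω_r² = ω_r¹ ⇒ overall = 14/9 × 49/72 = 343/324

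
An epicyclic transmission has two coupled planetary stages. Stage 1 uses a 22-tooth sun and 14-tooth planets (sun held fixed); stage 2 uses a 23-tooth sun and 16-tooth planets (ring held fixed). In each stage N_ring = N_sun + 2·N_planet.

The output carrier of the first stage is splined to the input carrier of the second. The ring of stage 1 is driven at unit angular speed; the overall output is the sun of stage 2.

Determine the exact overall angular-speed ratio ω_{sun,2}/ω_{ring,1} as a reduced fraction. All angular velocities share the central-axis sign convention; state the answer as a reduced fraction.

Stage 1: N_ring = 22 + 2·14 = 50
Stage 1: 22(ω_s−ω_c) = −50(ω_r−ω_c),  ω_s=0, ω_r=1
Stage 1: 22(0−ω_c) = −50(1−ω_c)  ⇒  72ω_c = 50  ⇒  ω_c = 25/36
  ⇒ ω_c¹/ω_r¹ = 25/36
Stage 2: N_ring = 23 + 2·16 = 55
Stage 2: 23(ω_s−ω_c) = −55(ω_r−ω_c),  ω_r=0, ω_c=1
Stage 2: ω_s = 1 − (55/23)(0−1) = 78/23
  ⇒ ω_s²/ω_c² = 78/23
Coupling ω_c² = ω_c¹ ⇒ overall = 25/36 × 78/23 = 325/138

325/138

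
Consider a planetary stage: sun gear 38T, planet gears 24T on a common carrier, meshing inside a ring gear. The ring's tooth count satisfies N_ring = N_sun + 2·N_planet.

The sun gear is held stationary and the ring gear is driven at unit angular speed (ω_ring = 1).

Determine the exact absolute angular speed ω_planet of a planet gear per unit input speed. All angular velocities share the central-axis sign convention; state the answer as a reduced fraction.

N_ring = 38 + 2·24 = 86
38(ω_s−ω_c) = −86(ω_r−ω_c),  ω_s=0, ω_r=1
38(0−ω_c) = −86(1−ω_c)  ⇒  124ω_c = 86  ⇒  ω_c = 43/62
sun–planet: 38·(0−43/62) = −24·(ω_p−ω_c)  ⇒  ω_p−ω_c = −(38/24)·(-43/62) = 817/744
ω_p = 43/62 + 817/744 = 43/24

43/24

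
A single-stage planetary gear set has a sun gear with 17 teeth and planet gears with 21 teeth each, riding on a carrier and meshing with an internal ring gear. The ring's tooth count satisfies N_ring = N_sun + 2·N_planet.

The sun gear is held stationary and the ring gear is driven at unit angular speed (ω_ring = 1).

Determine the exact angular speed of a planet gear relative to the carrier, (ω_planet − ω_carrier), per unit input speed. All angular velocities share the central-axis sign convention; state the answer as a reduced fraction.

N_ring = 17 + 2·21 = 59
17(ω_s−ω_c) = −59(ω_r−ω_c),  ω_s=0, ω_r=1
17(0−ω_c) = −59(1−ω_c)  ⇒  76ω_c = 59  ⇒  ω_c = 59/76
sun–planet: 17·(0−59/76) = −21·(ω_p−ω_c)  ⇒  ω_p−ω_c = −(17/21)·(-59/76) = 1003/1596

1003/1596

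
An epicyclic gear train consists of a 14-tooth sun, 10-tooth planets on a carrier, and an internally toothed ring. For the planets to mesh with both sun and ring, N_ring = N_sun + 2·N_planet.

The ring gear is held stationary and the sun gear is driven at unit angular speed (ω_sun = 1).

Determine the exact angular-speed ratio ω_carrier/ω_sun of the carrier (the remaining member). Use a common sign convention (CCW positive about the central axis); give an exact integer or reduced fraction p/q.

N_ring = 14 + 2·10 = 34
14(ω_s−ω_c) = −34(ω_r−ω_c),  ω_r=0, ω_s=1
14(1−ω_c) = −34(0−ω_c)  ⇒  48ω_c = 14  ⇒  ω_c = 7/24
ω_c/ω_s = 7/24

7/24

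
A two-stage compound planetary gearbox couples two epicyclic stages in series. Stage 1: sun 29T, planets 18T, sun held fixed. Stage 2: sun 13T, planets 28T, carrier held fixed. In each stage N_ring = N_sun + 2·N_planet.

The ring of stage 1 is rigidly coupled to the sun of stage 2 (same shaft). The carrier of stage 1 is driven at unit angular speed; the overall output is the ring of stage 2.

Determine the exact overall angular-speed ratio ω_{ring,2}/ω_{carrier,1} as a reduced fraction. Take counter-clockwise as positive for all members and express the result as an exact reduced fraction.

-94/345

Stage 1: N_ring = 29 + 2·18 = 65
Stage 1: 29(ω_s−ω_c) = −65(ω_r−ω_c),  ω_s=0, ω_c=1
Stage 1: ω_r = 1 − (29/65)(0−1) = 94/65
  ⇒ ω_r¹/ω_c¹ = 94/65
Stage 2: N_ring = 13 + 2·28 = 69
Stage 2: 13(ω_s−ω_c) = −69(ω_r−ω_c),  ω_c=0, ω_s=1
Stage 2: ω_r = 0 − (13/69)(1−0) = -13/69
  ⇒ ω_r²/ω_s² = -13/69
Coupling ω_s² = ω_r¹ ⇒ overall = 94/65 × -13/69 = -94/345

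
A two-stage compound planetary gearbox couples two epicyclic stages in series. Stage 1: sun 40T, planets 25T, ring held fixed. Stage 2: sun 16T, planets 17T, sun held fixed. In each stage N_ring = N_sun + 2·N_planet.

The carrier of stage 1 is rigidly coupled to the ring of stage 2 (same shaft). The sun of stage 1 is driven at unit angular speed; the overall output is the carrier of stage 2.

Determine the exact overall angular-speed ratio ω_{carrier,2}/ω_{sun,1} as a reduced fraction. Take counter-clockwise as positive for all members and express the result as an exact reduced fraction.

100/429

Stage 1: N_ring = 40 + 2·25 = 90
Stage 1: 40(ω_s−ω_c) = −90(ω_r−ω_c),  ω_r=0, ω_s=1
Stage 1: 40(1−ω_c) = −90(0−ω_c)  ⇒  130ω_c = 40  ⇒  ω_c = 4/13
  ⇒ ω_c¹/ω_s¹ = 4/13
Stage 2: N_ring = 16 + 2·17 = 50
Stage 2: 16(ω_s−ω_c) = −50(ω_r−ω_c),  ω_s=0, ω_r=1
Stage 2: 16(0−ω_c) = −50(1−ω_c)  ⇒  66ω_c = 50  ⇒  ω_c = 25/33
  ⇒ ω_c²/ω_r² = 25/33
Coupling ω_r² = ω_c¹ ⇒ overall = 4/13 × 25/33 = 100/429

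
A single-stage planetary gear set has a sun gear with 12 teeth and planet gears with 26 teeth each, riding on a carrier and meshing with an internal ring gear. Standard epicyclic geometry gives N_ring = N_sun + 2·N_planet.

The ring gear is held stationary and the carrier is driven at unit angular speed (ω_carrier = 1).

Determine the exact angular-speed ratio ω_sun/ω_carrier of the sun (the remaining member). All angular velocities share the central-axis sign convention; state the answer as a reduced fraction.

19/3

N_ring = 12 + 2·26 = 64
12(ω_s−ω_c) = −64(ω_r−ω_c),  ω_r=0, ω_c=1
ω_s = 1 − (64/12)(0−1) = 19/3
ω_s/ω_c = 19/3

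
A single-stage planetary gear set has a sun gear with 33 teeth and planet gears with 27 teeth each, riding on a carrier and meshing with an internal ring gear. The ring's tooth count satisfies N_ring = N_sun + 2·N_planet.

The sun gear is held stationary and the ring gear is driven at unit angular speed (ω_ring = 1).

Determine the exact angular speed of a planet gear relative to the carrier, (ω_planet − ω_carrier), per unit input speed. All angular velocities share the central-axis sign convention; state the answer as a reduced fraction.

319/360

N_ring = 33 + 2·27 = 87
33(ω_s−ω_c) = −87(ω_r−ω_c),  ω_s=0, ω_r=1
33(0−ω_c) = −87(1−ω_c)  ⇒  120ω_c = 87  ⇒  ω_c = 29/40
sun–planet: 33·(0−29/40) = −27·(ω_p−ω_c)  ⇒  ω_p−ω_c = −(33/27)·(-29/40) = 319/360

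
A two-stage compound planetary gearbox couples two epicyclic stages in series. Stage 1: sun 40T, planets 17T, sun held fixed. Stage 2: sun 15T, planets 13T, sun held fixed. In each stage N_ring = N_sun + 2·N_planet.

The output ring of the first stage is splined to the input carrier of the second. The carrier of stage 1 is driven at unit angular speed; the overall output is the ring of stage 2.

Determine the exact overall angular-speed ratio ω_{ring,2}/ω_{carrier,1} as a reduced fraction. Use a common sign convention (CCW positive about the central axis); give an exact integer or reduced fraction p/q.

3192/1517

Stage 1: N_ring = 40 + 2·17 = 74
Stage 1: 40(ω_s−ω_c) = −74(ω_r−ω_c),  ω_s=0, ω_c=1
Stage 1: ω_r = 1 − (40/74)(0−1) = 57/37
  ⇒ ω_r¹/ω_c¹ = 57/37
Stage 2: N_ring = 15 + 2·13 = 41
Stage 2: 15(ω_s−ω_c) = −41(ω_r−ω_c),  ω_s=0, ω_c=1
Stage 2: ω_r = 1 − (15/41)(0−1) = 56/41
  ⇒ ω_r²/ω_c² = 56/41
Coupling ω_c² = ω_r¹ ⇒ overall = 57/37 × 56/41 = 3192/1517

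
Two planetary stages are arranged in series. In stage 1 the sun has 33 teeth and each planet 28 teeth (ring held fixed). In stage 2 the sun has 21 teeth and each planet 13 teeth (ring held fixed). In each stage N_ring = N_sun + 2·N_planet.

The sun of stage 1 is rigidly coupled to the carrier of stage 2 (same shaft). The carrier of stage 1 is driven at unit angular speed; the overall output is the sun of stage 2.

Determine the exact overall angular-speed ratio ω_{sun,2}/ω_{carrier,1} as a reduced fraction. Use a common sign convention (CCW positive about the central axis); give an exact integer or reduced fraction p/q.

Stage 1: N_ring = 33 + 2·28 = 89
Stage 1: 33(ω_s−ω_c) = −89(ω_r−ω_c),  ω_r=0, ω_c=1
Stage 1: ω_s = 1 − (89/33)(0−1) = 122/33
  ⇒ ω_s¹/ω_c¹ = 122/33
Stage 2: N_ring = 21 + 2·13 = 47
Stage 2: 21(ω_s−ω_c) = −47(ω_r−ω_c),  ω_r=0, ω_c=1
Stage 2: ω_s = 1 − (47/21)(0−1) = 68/21
  ⇒ ω_s²/ω_c² = 68/21
Coupling ω_c² = ω_s¹ ⇒ overall = 122/33 × 68/21 = 8296/693

8296/693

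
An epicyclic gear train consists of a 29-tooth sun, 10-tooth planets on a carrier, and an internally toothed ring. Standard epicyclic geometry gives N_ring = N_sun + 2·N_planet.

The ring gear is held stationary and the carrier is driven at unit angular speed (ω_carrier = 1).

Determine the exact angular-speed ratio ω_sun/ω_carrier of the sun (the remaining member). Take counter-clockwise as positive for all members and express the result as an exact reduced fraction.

78/29

N_ring = 29 + 2·10 = 49
29(ω_s−ω_c) = −49(ω_r−ω_c),  ω_r=0, ω_c=1
ω_s = 1 − (49/29)(0−1) = 78/29
ω_s/ω_c = 78/29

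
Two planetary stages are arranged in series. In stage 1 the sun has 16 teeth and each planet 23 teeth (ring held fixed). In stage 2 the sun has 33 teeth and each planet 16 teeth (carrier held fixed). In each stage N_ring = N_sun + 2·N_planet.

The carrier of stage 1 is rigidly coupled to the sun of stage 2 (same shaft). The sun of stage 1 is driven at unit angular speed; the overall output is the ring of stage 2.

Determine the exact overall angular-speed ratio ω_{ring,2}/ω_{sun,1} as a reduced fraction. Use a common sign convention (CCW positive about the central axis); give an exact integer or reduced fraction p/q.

-88/845

Stage 1: N_ring = 16 + 2·23 = 62
Stage 1: 16(ω_s−ω_c) = −62(ω_r−ω_c),  ω_r=0, ω_s=1
Stage 1: 16(1−ω_c) = −62(0−ω_c)  ⇒  78ω_c = 16  ⇒  ω_c = 8/39
  ⇒ ω_c¹/ω_s¹ = 8/39
Stage 2: N_ring = 33 + 2·16 = 65
Stage 2: 33(ω_s−ω_c) = −65(ω_r−ω_c),  ω_c=0, ω_s=1
Stage 2: ω_r = 0 − (33/65)(1−0) = -33/65
  ⇒ ω_r²/ω_s² = -33/65
Coupling ω_s² = ω_c¹ ⇒ overall = 8/39 × -33/65 = -88/845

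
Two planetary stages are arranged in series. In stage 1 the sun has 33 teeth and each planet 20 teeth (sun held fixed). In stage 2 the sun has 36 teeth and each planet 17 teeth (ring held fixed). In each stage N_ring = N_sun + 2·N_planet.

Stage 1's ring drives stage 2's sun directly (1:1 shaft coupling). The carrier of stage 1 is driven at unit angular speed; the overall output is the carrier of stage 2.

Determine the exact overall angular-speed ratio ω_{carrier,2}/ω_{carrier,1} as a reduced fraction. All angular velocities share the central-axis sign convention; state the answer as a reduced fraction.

36/73

Stage 1: N_ring = 33 + 2·20 = 73
Stage 1: 33(ω_s−ω_c) = −73(ω_r−ω_c),  ω_s=0, ω_c=1
Stage 1: ω_r = 1 − (33/73)(0−1) = 106/73
  ⇒ ω_r¹/ω_c¹ = 106/73
Stage 2: N_ring = 36 + 2·17 = 70
Stage 2: 36(ω_s−ω_c) = −70(ω_r−ω_c),  ω_r=0, ω_s=1
Stage 2: 36(1−ω_c) = −70(0−ω_c)  ⇒  106ω_c = 36  ⇒  ω_c = 18/53
  ⇒ ω_c²/ω_s² = 18/53
Coupling ω_s² = ω_r¹ ⇒ overall = 106/73 × 18/53 = 36/73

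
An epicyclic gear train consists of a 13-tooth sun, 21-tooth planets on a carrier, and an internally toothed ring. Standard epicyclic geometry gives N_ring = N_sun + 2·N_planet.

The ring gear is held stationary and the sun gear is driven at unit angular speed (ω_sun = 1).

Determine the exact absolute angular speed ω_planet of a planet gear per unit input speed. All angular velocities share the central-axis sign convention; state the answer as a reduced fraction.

-13/42

N_ring = 13 + 2·21 = 55
13(ω_s−ω_c) = −55(ω_r−ω_c),  ω_r=0, ω_s=1
13(1−ω_c) = −55(0−ω_c)  ⇒  68ω_c = 13  ⇒  ω_c = 13/68
sun–planet: 13·(1−13/68) = −21·(ω_p−ω_c)  ⇒  ω_p−ω_c = −(13/21)·(55/68) = -715/1428
ω_p = 13/68 − 715/1428 = -13/42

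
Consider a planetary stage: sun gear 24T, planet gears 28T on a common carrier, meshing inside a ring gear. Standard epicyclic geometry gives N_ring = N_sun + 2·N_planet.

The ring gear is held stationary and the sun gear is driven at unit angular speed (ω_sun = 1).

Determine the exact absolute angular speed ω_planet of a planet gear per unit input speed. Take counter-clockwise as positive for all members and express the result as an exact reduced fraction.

-3/7

N_ring = 24 + 2·28 = 80
24(ω_s−ω_c) = −80(ω_r−ω_c),  ω_r=0, ω_s=1
24(1−ω_c) = −80(0−ω_c)  ⇒  104ω_c = 24  ⇒  ω_c = 3/13
sun–planet: 24·(1−3/13) = −28·(ω_p−ω_c)  ⇒  ω_p−ω_c = −(24/28)·(10/13) = -60/91
ω_p = 3/13 − 60/91 = -3/7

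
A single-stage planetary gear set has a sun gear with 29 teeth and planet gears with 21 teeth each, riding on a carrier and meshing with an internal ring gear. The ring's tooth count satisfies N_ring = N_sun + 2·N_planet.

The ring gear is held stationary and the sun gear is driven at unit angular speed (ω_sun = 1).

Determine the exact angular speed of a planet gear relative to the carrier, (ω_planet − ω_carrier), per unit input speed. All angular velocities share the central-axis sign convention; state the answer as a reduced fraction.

-2059/2100

N_ring = 29 + 2·21 = 71
29(ω_s−ω_c) = −71(ω_r−ω_c),  ω_r=0, ω_s=1
29(1−ω_c) = −71(0−ω_c)  ⇒  100ω_c = 29  ⇒  ω_c = 29/100
sun–planet: 29·(1−29/100) = −21·(ω_p−ω_c)  ⇒  ω_p−ω_c = −(29/21)·(71/100) = -2059/2100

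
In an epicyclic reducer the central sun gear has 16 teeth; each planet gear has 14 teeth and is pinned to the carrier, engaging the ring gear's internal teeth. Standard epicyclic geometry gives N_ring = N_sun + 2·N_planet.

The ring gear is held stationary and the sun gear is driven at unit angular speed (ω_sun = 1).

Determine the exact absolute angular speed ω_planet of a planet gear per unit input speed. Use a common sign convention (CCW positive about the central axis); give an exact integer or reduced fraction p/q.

-4/7

N_ring = 16 + 2·14 = 44
16(ω_s−ω_c) = −44(ω_r−ω_c),  ω_r=0, ω_s=1
16(1−ω_c) = −44(0−ω_c)  ⇒  60ω_c = 16  ⇒  ω_c = 4/15
sun–planet: 16·(1−4/15) = −14·(ω_p−ω_c)  ⇒  ω_p−ω_c = −(16/14)·(11/15) = -88/105
ω_p = 4/15 − 88/105 = -4/7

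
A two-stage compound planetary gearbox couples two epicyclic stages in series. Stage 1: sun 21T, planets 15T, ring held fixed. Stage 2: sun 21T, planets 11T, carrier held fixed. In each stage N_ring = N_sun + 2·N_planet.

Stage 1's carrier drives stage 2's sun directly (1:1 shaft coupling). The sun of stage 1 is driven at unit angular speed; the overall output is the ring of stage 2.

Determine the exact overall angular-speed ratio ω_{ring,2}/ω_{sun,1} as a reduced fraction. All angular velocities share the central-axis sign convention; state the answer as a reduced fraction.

-49/344

Stage 1: N_ring = 21 + 2·15 = 51
Stage 1: 21(ω_s−ω_c) = −51(ω_r−ω_c),  ω_r=0, ω_s=1
Stage 1: 21(1−ω_c) = −51(0−ω_c)  ⇒  72ω_c = 21  ⇒  ω_c = 7/24
  ⇒ ω_c¹/ω_s¹ = 7/24
Stage 2: N_ring = 21 + 2·11 = 43
Stage 2: 21(ω_s−ω_c) = −43(ω_r−ω_c),  ω_c=0, ω_s=1
Stage 2: ω_r = 0 − (21/43)(1−0) = -21/43
  ⇒ ω_r²/ω_s² = -21/43
Coupling ω_s² = ω_c¹ ⇒ overall = 7/24 × -21/43 = -49/344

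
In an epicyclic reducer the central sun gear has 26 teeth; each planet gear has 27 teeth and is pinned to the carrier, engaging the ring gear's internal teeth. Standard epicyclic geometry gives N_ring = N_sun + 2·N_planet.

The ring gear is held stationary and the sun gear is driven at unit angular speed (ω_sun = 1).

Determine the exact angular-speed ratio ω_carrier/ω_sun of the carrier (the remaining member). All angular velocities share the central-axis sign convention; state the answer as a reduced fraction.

13/53

N_ring = 26 + 2·27 = 80
26(ω_s−ω_c) = −80(ω_r−ω_c),  ω_r=0, ω_s=1
26(1−ω_c) = −80(0−ω_c)  ⇒  106ω_c = 26  ⇒  ω_c = 13/53
ω_c/ω_s = 13/53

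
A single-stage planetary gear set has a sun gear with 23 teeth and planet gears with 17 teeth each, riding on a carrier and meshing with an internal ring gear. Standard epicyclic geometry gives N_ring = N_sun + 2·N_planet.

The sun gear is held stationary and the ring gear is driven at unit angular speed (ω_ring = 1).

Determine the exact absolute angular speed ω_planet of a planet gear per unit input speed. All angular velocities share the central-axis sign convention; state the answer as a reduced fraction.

57/34

N_ring = 23 + 2·17 = 57
23(ω_s−ω_c) = −57(ω_r−ω_c),  ω_s=0, ω_r=1
23(0−ω_c) = −57(1−ω_c)  ⇒  80ω_c = 57  ⇒  ω_c = 57/80
sun–planet: 23·(0−57/80) = −17·(ω_p−ω_c)  ⇒  ω_p−ω_c = −(23/17)·(-57/80) = 1311/1360
ω_p = 57/80 + 1311/1360 = 57/34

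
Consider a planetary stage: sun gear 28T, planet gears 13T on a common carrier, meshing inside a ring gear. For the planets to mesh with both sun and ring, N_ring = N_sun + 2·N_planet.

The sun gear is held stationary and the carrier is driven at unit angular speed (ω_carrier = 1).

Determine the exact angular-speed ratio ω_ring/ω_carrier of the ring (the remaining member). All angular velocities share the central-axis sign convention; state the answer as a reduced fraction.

N_ring = 28 + 2·13 = 54
28(ω_s−ω_c) = −54(ω_r−ω_c),  ω_s=0, ω_c=1
ω_r = 1 − (28/54)(0−1) = 41/27
ω_r/ω_c = 41/27

41/27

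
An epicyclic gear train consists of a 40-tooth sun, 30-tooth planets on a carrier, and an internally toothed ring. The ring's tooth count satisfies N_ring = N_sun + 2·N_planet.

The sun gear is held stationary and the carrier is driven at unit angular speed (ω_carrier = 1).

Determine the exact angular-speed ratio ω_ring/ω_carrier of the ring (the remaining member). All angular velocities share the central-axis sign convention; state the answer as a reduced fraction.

N_ring = 40 + 2·30 = 100
40(ω_s−ω_c) = −100(ω_r−ω_c),  ω_s=0, ω_c=1
ω_r = 1 − (40/100)(0−1) = 7/5
ω_r/ω_c = 7/5

7/5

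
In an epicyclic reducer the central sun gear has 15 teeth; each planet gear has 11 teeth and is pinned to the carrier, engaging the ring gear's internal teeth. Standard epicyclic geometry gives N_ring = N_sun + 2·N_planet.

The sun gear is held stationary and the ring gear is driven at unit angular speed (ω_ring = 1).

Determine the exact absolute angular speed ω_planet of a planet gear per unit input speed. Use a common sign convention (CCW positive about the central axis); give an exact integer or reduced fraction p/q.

N_ring = 15 + 2·11 = 37
15(ω_s−ω_c) = −37(ω_r−ω_c),  ω_s=0, ω_r=1
15(0−ω_c) = −37(1−ω_c)  ⇒  52ω_c = 37  ⇒  ω_c = 37/52
sun–planet: 15·(0−37/52) = −11·(ω_p−ω_c)  ⇒  ω_p−ω_c = −(15/11)·(-37/52) = 555/572
ω_p = 37/52 + 555/572 = 37/22

37/22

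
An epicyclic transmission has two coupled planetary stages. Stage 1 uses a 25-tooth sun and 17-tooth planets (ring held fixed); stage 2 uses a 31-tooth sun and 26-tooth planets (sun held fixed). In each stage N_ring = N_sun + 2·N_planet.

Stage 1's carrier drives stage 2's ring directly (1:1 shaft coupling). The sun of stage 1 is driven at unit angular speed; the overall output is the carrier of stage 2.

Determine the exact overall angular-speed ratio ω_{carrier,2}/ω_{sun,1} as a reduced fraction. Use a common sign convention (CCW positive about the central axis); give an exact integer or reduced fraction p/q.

2075/9576

Stage 1: N_ring = 25 + 2·17 = 59
Stage 1: 25(ω_s−ω_c) = −59(ω_r−ω_c),  ω_r=0, ω_s=1
Stage 1: 25(1−ω_c) = −59(0−ω_c)  ⇒  84ω_c = 25  ⇒  ω_c = 25/84
  ⇒ ω_c¹/ω_s¹ = 25/84
Stage 2: N_ring = 31 + 2·26 = 83
Stage 2: 31(ω_s−ω_c) = −83(ω_r−ω_c),  ω_s=0, ω_r=1
Stage 2: 31(0−ω_c) = −83(1−ω_c)  ⇒  114ω_c = 83  ⇒  ω_c = 83/114
  ⇒ ω_c²/ω_r² = 83/114
Coupling ω_r² = ω_c¹ ⇒ overall = 25/84 × 83/114 = 2075/9576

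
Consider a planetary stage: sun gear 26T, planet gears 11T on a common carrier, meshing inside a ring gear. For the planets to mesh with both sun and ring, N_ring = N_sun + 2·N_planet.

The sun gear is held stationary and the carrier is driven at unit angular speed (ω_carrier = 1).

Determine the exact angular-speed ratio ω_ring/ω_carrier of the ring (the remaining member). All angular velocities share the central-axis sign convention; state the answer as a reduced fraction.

37/24

N_ring = 26 + 2·11 = 48
26(ω_s−ω_c) = −48(ω_r−ω_c),  ω_s=0, ω_c=1
ω_r = 1 − (26/48)(0−1) = 37/24
ω_r/ω_c = 37/24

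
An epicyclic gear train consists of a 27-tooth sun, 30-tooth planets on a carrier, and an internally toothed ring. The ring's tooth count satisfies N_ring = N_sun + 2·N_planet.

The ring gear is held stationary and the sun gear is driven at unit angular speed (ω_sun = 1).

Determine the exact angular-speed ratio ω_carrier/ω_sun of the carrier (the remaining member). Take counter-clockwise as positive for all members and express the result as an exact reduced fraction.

N_ring = 27 + 2·30 = 87
27(ω_s−ω_c) = −87(ω_r−ω_c),  ω_r=0, ω_s=1
27(1−ω_c) = −87(0−ω_c)  ⇒  114ω_c = 27  ⇒  ω_c = 9/38
ω_c/ω_s = 9/38

9/38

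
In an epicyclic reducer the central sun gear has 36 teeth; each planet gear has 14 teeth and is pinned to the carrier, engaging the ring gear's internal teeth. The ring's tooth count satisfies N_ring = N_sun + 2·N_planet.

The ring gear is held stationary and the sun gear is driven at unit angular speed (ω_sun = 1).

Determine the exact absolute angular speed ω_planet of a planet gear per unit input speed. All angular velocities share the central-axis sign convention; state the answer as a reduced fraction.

-9/7

N_ring = 36 + 2·14 = 64
36(ω_s−ω_c) = −64(ω_r−ω_c),  ω_r=0, ω_s=1
36(1−ω_c) = −64(0−ω_c)  ⇒  100ω_c = 36  ⇒  ω_c = 9/25
sun–planet: 36·(1−9/25) = −14·(ω_p−ω_c)  ⇒  ω_p−ω_c = −(36/14)·(16/25) = -288/175
ω_p = 9/25 − 288/175 = -9/7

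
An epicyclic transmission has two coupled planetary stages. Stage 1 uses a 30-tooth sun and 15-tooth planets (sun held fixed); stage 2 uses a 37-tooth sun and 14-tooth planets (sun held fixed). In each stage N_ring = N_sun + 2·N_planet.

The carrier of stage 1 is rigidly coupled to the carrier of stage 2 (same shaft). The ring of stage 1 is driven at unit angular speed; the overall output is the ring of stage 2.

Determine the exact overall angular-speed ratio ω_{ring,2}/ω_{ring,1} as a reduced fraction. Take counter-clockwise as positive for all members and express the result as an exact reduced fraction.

68/65

Stage 1: N_ring = 30 + 2·15 = 60
Stage 1: 30(ω_s−ω_c) = −60(ω_r−ω_c),  ω_s=0, ω_r=1
Stage 1: 30(0−ω_c) = −60(1−ω_c)  ⇒  90ω_c = 60  ⇒  ω_c = 2/3
  ⇒ ω_c¹/ω_r¹ = 2/3
Stage 2: N_ring = 37 + 2·14 = 65
Stage 2: 37(ω_s−ω_c) = −65(ω_r−ω_c),  ω_s=0, ω_c=1
Stage 2: ω_r = 1 − (37/65)(0−1) = 102/65
  ⇒ ω_r²/ω_c² = 102/65
Coupling ω_c² = ω_c¹ ⇒ overall = 2/3 × 102/65 = 68/65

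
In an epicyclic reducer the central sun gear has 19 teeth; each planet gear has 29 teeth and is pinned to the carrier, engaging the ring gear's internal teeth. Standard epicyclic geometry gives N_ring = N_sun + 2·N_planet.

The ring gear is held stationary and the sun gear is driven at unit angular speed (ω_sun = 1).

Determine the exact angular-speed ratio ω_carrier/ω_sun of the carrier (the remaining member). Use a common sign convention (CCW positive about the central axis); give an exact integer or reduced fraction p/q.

19/96

N_ring = 19 + 2·29 = 77
19(ω_s−ω_c) = −77(ω_r−ω_c),  ω_r=0, ω_s=1
19(1−ω_c) = −77(0−ω_c)  ⇒  96ω_c = 19  ⇒  ω_c = 19/96
ω_c/ω_s = 19/96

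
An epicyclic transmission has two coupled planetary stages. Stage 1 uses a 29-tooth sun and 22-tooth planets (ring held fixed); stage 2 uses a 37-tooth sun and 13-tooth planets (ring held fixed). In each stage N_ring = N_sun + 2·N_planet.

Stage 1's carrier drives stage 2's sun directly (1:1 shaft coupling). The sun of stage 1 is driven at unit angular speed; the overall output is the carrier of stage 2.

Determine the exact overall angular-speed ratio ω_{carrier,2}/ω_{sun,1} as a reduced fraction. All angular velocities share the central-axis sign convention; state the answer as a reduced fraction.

1073/10200

Stage 1: N_ring = 29 + 2·22 = 73
Stage 1: 29(ω_s−ω_c) = −73(ω_r−ω_c),  ω_r=0, ω_s=1
Stage 1: 29(1−ω_c) = −73(0−ω_c)  ⇒  102ω_c = 29  ⇒  ω_c = 29/102
  ⇒ ω_c¹/ω_s¹ = 29/102
Stage 2: N_ring = 37 + 2·13 = 63
Stage 2: 37(ω_s−ω_c) = −63(ω_r−ω_c),  ω_r=0, ω_s=1
Stage 2: 37(1−ω_c) = −63(0−ω_c)  ⇒  100ω_c = 37  ⇒  ω_c = 37/100
  ⇒ ω_c²/ω_s² = 37/100
Coupling ω_s² = ω_c¹ ⇒ overall = 29/102 × 37/100 = 1073/10200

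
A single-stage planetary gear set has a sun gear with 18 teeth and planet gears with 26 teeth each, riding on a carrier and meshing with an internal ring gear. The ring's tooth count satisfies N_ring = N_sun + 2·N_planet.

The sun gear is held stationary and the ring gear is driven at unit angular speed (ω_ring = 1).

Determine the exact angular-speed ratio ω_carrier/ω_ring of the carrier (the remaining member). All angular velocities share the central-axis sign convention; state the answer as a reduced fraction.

35/44

N_ring = 18 + 2·26 = 70
18(ω_s−ω_c) = −70(ω_r−ω_c),  ω_s=0, ω_r=1
18(0−ω_c) = −70(1−ω_c)  ⇒  88ω_c = 70  ⇒  ω_c = 35/44
ω_c/ω_r = 35/44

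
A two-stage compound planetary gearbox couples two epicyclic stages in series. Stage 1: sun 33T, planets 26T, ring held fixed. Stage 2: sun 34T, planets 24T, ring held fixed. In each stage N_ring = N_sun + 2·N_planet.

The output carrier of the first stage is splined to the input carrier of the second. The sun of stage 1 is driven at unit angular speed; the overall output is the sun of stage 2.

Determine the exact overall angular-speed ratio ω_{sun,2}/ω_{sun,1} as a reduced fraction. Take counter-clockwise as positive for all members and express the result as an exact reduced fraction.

957/1003

Stage 1: N_ring = 33 + 2·26 = 85
Stage 1: 33(ω_s−ω_c) = −85(ω_r−ω_c),  ω_r=0, ω_s=1
Stage 1: 33(1−ω_c) = −85(0−ω_c)  ⇒  118ω_c = 33  ⇒  ω_c = 33/118
  ⇒ ω_c¹/ω_s¹ = 33/118
Stage 2: N_ring = 34 + 2·24 = 82
Stage 2: 34(ω_s−ω_c) = −82(ω_r−ω_c),  ω_r=0, ω_c=1
Stage 2: ω_s = 1 − (82/34)(0−1) = 58/17
  ⇒ ω_s²/ω_c² = 58/17
Coupling ω_c² = ω_c¹ ⇒ overall = 33/118 × 58/17 = 957/1003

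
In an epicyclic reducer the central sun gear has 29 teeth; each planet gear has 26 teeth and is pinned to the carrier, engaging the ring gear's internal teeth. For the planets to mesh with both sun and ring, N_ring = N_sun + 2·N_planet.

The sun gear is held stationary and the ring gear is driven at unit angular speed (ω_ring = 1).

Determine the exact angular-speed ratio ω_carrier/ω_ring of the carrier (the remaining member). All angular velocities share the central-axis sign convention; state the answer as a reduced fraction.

N_ring = 29 + 2·26 = 81
29(ω_s−ω_c) = −81(ω_r−ω_c),  ω_s=0, ω_r=1
29(0−ω_c) = −81(1−ω_c)  ⇒  110ω_c = 81  ⇒  ω_c = 81/110
ω_c/ω_r = 81/110

81/110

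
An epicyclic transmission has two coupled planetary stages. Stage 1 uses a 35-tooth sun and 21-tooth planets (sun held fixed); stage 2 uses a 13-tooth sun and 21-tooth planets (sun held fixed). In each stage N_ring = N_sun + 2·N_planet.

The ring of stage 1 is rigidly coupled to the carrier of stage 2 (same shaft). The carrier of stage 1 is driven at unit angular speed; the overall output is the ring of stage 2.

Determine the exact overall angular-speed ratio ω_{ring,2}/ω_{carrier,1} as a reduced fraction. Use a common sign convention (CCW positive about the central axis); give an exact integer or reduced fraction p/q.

Stage 1: N_ring = 35 + 2·21 = 77
Stage 1: 35(ω_s−ω_c) = −77(ω_r−ω_c),  ω_s=0, ω_c=1
Stage 1: ω_r = 1 − (35/77)(0−1) = 16/11
  ⇒ ω_r¹/ω_c¹ = 16/11
Stage 2: N_ring = 13 + 2·21 = 55
Stage 2: 13(ω_s−ω_c) = −55(ω_r−ω_c),  ω_s=0, ω_c=1
Stage 2: ω_r = 1 − (13/55)(0−1) = 68/55
  ⇒ ω_r²/ω_c² = 68/55
Coupling ω_c² = ω_r¹ ⇒ overall = 16/11 × 68/55 = 1088/605

1088/605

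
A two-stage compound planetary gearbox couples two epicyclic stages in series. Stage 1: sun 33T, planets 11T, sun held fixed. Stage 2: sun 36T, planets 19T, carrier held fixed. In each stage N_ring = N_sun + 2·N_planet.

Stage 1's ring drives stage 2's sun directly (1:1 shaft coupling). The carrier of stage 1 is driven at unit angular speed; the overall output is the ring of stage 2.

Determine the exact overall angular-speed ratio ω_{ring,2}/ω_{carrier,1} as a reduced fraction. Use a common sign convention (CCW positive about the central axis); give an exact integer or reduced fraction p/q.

-144/185

Stage 1: N_ring = 33 + 2·11 = 55
Stage 1: 33(ω_s−ω_c) = −55(ω_r−ω_c),  ω_s=0, ω_c=1
Stage 1: ω_r = 1 − (33/55)(0−1) = 8/5
  ⇒ ω_r¹/ω_c¹ = 8/5
Stage 2: N_ring = 36 + 2·19 = 74
Stage 2: 36(ω_s−ω_c) = −74(ω_r−ω_c),  ω_c=0, ω_s=1
Stage 2: ω_r = 0 − (36/74)(1−0) = -18/37
  ⇒ ω_r²/ω_s² = -18/37
Coupling ω_s² = ω_r¹ ⇒ overall = 8/5 × -18/37 = -144/185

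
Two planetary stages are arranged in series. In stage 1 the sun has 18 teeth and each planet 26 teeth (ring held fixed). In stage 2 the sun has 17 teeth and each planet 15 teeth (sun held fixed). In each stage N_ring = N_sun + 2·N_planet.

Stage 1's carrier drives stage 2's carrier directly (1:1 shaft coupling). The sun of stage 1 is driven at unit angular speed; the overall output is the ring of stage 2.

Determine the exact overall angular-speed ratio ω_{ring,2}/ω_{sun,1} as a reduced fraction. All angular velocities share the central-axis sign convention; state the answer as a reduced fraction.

144/517

Stage 1: N_ring = 18 + 2·26 = 70
Stage 1: 18(ω_s−ω_c) = −70(ω_r−ω_c),  ω_r=0, ω_s=1
Stage 1: 18(1−ω_c) = −70(0−ω_c)  ⇒  88ω_c = 18  ⇒  ω_c = 9/44
  ⇒ ω_c¹/ω_s¹ = 9/44
Stage 2: N_ring = 17 + 2·15 = 47
Stage 2: 17(ω_s−ω_c) = −47(ω_r−ω_c),  ω_s=0, ω_c=1
Stage 2: ω_r = 1 − (17/47)(0−1) = 64/47
  ⇒ ω_r²/ω_c² = 64/47
Coupling ω_c² = ω_c¹ ⇒ overall = 9/44 × 64/47 = 144/517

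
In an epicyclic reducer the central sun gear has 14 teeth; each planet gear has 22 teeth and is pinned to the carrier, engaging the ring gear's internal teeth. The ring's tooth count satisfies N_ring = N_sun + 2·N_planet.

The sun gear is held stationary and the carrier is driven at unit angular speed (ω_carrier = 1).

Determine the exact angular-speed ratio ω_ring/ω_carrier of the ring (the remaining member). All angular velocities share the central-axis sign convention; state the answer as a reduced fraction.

36/29

N_ring = 14 + 2·22 = 58
14(ω_s−ω_c) = −58(ω_r−ω_c),  ω_s=0, ω_c=1
ω_r = 1 − (14/58)(0−1) = 36/29
ω_r/ω_c = 36/29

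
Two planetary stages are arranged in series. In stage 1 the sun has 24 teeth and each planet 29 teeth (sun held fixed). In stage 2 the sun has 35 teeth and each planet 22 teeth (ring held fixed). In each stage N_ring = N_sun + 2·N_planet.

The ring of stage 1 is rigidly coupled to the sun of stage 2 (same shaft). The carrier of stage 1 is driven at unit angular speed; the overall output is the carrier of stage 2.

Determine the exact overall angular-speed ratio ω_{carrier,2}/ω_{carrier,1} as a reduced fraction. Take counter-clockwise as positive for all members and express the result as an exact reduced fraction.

1855/4674

Stage 1: N_ring = 24 + 2·29 = 82
Stage 1: 24(ω_s−ω_c) = −82(ω_r−ω_c),  ω_s=0, ω_c=1
Stage 1: ω_r = 1 − (24/82)(0−1) = 53/41
  ⇒ ω_r¹/ω_c¹ = 53/41
Stage 2: N_ring = 35 + 2·22 = 79
Stage 2: 35(ω_s−ω_c) = −79(ω_r−ω_c),  ω_r=0, ω_s=1
Stage 2: 35(1−ω_c) = −79(0−ω_c)  ⇒  114ω_c = 35  ⇒  ω_c = 35/114
  ⇒ ω_c²/ω_s² = 35/114
Coupling ω_s² = ω_r¹ ⇒ overall = 53/41 × 35/114 = 1855/4674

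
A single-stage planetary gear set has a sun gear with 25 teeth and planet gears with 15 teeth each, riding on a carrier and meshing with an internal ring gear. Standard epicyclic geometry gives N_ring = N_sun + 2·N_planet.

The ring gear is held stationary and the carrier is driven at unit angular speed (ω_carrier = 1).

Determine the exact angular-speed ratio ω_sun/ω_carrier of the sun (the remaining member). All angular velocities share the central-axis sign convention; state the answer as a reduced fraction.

N_ring = 25 + 2·15 = 55
25(ω_s−ω_c) = −55(ω_r−ω_c),  ω_r=0, ω_c=1
ω_s = 1 − (55/25)(0−1) = 16/5
ω_s/ω_c = 16/5

16/5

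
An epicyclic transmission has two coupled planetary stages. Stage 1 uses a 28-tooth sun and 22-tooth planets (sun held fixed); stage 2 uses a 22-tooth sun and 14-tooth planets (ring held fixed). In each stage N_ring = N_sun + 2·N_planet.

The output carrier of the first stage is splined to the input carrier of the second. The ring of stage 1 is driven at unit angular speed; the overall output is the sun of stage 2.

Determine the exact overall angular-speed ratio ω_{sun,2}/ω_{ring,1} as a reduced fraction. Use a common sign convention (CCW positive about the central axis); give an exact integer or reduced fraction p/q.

648/275

Stage 1: N_ring = 28 + 2·22 = 72
Stage 1: 28(ω_s−ω_c) = −72(ω_r−ω_c),  ω_s=0, ω_r=1
Stage 1: 28(0−ω_c) = −72(1−ω_c)  ⇒  100ω_c = 72  ⇒  ω_c = 18/25
  ⇒ ω_c¹/ω_r¹ = 18/25
Stage 2: N_ring = 22 + 2·14 = 50
Stage 2: 22(ω_s−ω_c) = −50(ω_r−ω_c),  ω_r=0, ω_c=1
Stage 2: ω_s = 1 − (50/22)(0−1) = 36/11
  ⇒ ω_s²/ω_c² = 36/11
Coupling ω_c² = ω_c¹ ⇒ overall = 18/25 × 36/11 = 648/275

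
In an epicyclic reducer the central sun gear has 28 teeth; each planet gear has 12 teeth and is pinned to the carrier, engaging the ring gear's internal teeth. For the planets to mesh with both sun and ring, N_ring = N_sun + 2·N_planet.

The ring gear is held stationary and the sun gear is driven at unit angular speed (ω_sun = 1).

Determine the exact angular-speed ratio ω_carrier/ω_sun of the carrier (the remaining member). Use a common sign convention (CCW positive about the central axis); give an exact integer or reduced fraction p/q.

7/20

N_ring = 28 + 2·12 = 52
28(ω_s−ω_c) = −52(ω_r−ω_c),  ω_r=0, ω_s=1
28(1−ω_c) = −52(0−ω_c)  ⇒  80ω_c = 28  ⇒  ω_c = 7/20
ω_c/ω_s = 7/20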